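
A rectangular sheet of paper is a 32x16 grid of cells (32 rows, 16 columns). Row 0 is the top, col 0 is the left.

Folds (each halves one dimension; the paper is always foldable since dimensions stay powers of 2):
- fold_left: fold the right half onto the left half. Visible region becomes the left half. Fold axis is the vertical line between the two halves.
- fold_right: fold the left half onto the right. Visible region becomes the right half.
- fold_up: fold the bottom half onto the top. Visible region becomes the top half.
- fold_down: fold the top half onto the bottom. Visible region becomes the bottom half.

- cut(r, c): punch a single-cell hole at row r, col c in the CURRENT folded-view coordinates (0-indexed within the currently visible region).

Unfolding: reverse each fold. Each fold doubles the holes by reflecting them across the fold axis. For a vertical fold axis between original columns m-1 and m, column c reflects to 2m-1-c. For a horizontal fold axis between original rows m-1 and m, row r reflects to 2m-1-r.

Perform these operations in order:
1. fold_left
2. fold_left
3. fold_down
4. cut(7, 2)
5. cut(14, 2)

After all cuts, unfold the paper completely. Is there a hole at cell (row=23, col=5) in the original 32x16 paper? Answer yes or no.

Op 1 fold_left: fold axis v@8; visible region now rows[0,32) x cols[0,8) = 32x8
Op 2 fold_left: fold axis v@4; visible region now rows[0,32) x cols[0,4) = 32x4
Op 3 fold_down: fold axis h@16; visible region now rows[16,32) x cols[0,4) = 16x4
Op 4 cut(7, 2): punch at orig (23,2); cuts so far [(23, 2)]; region rows[16,32) x cols[0,4) = 16x4
Op 5 cut(14, 2): punch at orig (30,2); cuts so far [(23, 2), (30, 2)]; region rows[16,32) x cols[0,4) = 16x4
Unfold 1 (reflect across h@16): 4 holes -> [(1, 2), (8, 2), (23, 2), (30, 2)]
Unfold 2 (reflect across v@4): 8 holes -> [(1, 2), (1, 5), (8, 2), (8, 5), (23, 2), (23, 5), (30, 2), (30, 5)]
Unfold 3 (reflect across v@8): 16 holes -> [(1, 2), (1, 5), (1, 10), (1, 13), (8, 2), (8, 5), (8, 10), (8, 13), (23, 2), (23, 5), (23, 10), (23, 13), (30, 2), (30, 5), (30, 10), (30, 13)]
Holes: [(1, 2), (1, 5), (1, 10), (1, 13), (8, 2), (8, 5), (8, 10), (8, 13), (23, 2), (23, 5), (23, 10), (23, 13), (30, 2), (30, 5), (30, 10), (30, 13)]

Answer: yes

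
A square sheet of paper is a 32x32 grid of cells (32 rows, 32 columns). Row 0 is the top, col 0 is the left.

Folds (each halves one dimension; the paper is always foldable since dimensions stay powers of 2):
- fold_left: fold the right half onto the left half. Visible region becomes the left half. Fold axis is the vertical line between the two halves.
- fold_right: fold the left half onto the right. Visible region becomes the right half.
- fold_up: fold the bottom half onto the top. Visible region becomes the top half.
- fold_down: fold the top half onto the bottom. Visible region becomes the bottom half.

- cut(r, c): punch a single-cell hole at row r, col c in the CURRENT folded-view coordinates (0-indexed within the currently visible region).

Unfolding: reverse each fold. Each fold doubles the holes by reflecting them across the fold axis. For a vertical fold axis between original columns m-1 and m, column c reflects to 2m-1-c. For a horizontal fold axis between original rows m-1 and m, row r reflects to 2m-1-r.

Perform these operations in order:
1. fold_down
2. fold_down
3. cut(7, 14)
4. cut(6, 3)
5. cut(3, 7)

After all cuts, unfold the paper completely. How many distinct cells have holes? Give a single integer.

Answer: 12

Derivation:
Op 1 fold_down: fold axis h@16; visible region now rows[16,32) x cols[0,32) = 16x32
Op 2 fold_down: fold axis h@24; visible region now rows[24,32) x cols[0,32) = 8x32
Op 3 cut(7, 14): punch at orig (31,14); cuts so far [(31, 14)]; region rows[24,32) x cols[0,32) = 8x32
Op 4 cut(6, 3): punch at orig (30,3); cuts so far [(30, 3), (31, 14)]; region rows[24,32) x cols[0,32) = 8x32
Op 5 cut(3, 7): punch at orig (27,7); cuts so far [(27, 7), (30, 3), (31, 14)]; region rows[24,32) x cols[0,32) = 8x32
Unfold 1 (reflect across h@24): 6 holes -> [(16, 14), (17, 3), (20, 7), (27, 7), (30, 3), (31, 14)]
Unfold 2 (reflect across h@16): 12 holes -> [(0, 14), (1, 3), (4, 7), (11, 7), (14, 3), (15, 14), (16, 14), (17, 3), (20, 7), (27, 7), (30, 3), (31, 14)]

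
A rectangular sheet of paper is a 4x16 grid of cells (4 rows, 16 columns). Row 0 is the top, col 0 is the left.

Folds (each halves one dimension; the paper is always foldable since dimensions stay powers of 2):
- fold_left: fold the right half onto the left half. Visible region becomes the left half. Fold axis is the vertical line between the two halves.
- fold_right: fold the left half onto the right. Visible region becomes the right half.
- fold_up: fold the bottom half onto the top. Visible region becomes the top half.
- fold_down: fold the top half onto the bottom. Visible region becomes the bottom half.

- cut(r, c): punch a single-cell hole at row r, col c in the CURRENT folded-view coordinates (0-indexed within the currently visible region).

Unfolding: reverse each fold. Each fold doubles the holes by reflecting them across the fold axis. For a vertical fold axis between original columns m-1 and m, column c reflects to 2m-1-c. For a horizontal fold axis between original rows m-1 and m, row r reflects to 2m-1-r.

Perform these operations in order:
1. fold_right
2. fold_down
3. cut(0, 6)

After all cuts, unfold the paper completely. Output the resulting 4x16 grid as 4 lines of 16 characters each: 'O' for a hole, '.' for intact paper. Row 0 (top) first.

Op 1 fold_right: fold axis v@8; visible region now rows[0,4) x cols[8,16) = 4x8
Op 2 fold_down: fold axis h@2; visible region now rows[2,4) x cols[8,16) = 2x8
Op 3 cut(0, 6): punch at orig (2,14); cuts so far [(2, 14)]; region rows[2,4) x cols[8,16) = 2x8
Unfold 1 (reflect across h@2): 2 holes -> [(1, 14), (2, 14)]
Unfold 2 (reflect across v@8): 4 holes -> [(1, 1), (1, 14), (2, 1), (2, 14)]

Answer: ................
.O............O.
.O............O.
................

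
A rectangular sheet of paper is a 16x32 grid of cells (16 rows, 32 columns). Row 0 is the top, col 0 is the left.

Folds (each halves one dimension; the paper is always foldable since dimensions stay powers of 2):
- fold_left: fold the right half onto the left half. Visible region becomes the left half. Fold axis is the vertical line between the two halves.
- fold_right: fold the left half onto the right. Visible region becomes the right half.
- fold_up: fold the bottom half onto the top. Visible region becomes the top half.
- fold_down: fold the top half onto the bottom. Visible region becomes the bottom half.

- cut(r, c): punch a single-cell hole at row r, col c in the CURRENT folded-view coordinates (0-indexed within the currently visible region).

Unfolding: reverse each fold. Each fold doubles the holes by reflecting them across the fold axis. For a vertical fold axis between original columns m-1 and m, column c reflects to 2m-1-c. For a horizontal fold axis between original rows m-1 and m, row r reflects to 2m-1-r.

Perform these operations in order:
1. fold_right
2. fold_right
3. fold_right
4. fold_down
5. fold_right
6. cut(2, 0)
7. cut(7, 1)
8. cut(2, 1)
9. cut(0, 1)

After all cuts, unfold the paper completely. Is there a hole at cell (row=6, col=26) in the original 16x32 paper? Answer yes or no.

Answer: no

Derivation:
Op 1 fold_right: fold axis v@16; visible region now rows[0,16) x cols[16,32) = 16x16
Op 2 fold_right: fold axis v@24; visible region now rows[0,16) x cols[24,32) = 16x8
Op 3 fold_right: fold axis v@28; visible region now rows[0,16) x cols[28,32) = 16x4
Op 4 fold_down: fold axis h@8; visible region now rows[8,16) x cols[28,32) = 8x4
Op 5 fold_right: fold axis v@30; visible region now rows[8,16) x cols[30,32) = 8x2
Op 6 cut(2, 0): punch at orig (10,30); cuts so far [(10, 30)]; region rows[8,16) x cols[30,32) = 8x2
Op 7 cut(7, 1): punch at orig (15,31); cuts so far [(10, 30), (15, 31)]; region rows[8,16) x cols[30,32) = 8x2
Op 8 cut(2, 1): punch at orig (10,31); cuts so far [(10, 30), (10, 31), (15, 31)]; region rows[8,16) x cols[30,32) = 8x2
Op 9 cut(0, 1): punch at orig (8,31); cuts so far [(8, 31), (10, 30), (10, 31), (15, 31)]; region rows[8,16) x cols[30,32) = 8x2
Unfold 1 (reflect across v@30): 8 holes -> [(8, 28), (8, 31), (10, 28), (10, 29), (10, 30), (10, 31), (15, 28), (15, 31)]
Unfold 2 (reflect across h@8): 16 holes -> [(0, 28), (0, 31), (5, 28), (5, 29), (5, 30), (5, 31), (7, 28), (7, 31), (8, 28), (8, 31), (10, 28), (10, 29), (10, 30), (10, 31), (15, 28), (15, 31)]
Unfold 3 (reflect across v@28): 32 holes -> [(0, 24), (0, 27), (0, 28), (0, 31), (5, 24), (5, 25), (5, 26), (5, 27), (5, 28), (5, 29), (5, 30), (5, 31), (7, 24), (7, 27), (7, 28), (7, 31), (8, 24), (8, 27), (8, 28), (8, 31), (10, 24), (10, 25), (10, 26), (10, 27), (10, 28), (10, 29), (10, 30), (10, 31), (15, 24), (15, 27), (15, 28), (15, 31)]
Unfold 4 (reflect across v@24): 64 holes -> [(0, 16), (0, 19), (0, 20), (0, 23), (0, 24), (0, 27), (0, 28), (0, 31), (5, 16), (5, 17), (5, 18), (5, 19), (5, 20), (5, 21), (5, 22), (5, 23), (5, 24), (5, 25), (5, 26), (5, 27), (5, 28), (5, 29), (5, 30), (5, 31), (7, 16), (7, 19), (7, 20), (7, 23), (7, 24), (7, 27), (7, 28), (7, 31), (8, 16), (8, 19), (8, 20), (8, 23), (8, 24), (8, 27), (8, 28), (8, 31), (10, 16), (10, 17), (10, 18), (10, 19), (10, 20), (10, 21), (10, 22), (10, 23), (10, 24), (10, 25), (10, 26), (10, 27), (10, 28), (10, 29), (10, 30), (10, 31), (15, 16), (15, 19), (15, 20), (15, 23), (15, 24), (15, 27), (15, 28), (15, 31)]
Unfold 5 (reflect across v@16): 128 holes -> [(0, 0), (0, 3), (0, 4), (0, 7), (0, 8), (0, 11), (0, 12), (0, 15), (0, 16), (0, 19), (0, 20), (0, 23), (0, 24), (0, 27), (0, 28), (0, 31), (5, 0), (5, 1), (5, 2), (5, 3), (5, 4), (5, 5), (5, 6), (5, 7), (5, 8), (5, 9), (5, 10), (5, 11), (5, 12), (5, 13), (5, 14), (5, 15), (5, 16), (5, 17), (5, 18), (5, 19), (5, 20), (5, 21), (5, 22), (5, 23), (5, 24), (5, 25), (5, 26), (5, 27), (5, 28), (5, 29), (5, 30), (5, 31), (7, 0), (7, 3), (7, 4), (7, 7), (7, 8), (7, 11), (7, 12), (7, 15), (7, 16), (7, 19), (7, 20), (7, 23), (7, 24), (7, 27), (7, 28), (7, 31), (8, 0), (8, 3), (8, 4), (8, 7), (8, 8), (8, 11), (8, 12), (8, 15), (8, 16), (8, 19), (8, 20), (8, 23), (8, 24), (8, 27), (8, 28), (8, 31), (10, 0), (10, 1), (10, 2), (10, 3), (10, 4), (10, 5), (10, 6), (10, 7), (10, 8), (10, 9), (10, 10), (10, 11), (10, 12), (10, 13), (10, 14), (10, 15), (10, 16), (10, 17), (10, 18), (10, 19), (10, 20), (10, 21), (10, 22), (10, 23), (10, 24), (10, 25), (10, 26), (10, 27), (10, 28), (10, 29), (10, 30), (10, 31), (15, 0), (15, 3), (15, 4), (15, 7), (15, 8), (15, 11), (15, 12), (15, 15), (15, 16), (15, 19), (15, 20), (15, 23), (15, 24), (15, 27), (15, 28), (15, 31)]
Holes: [(0, 0), (0, 3), (0, 4), (0, 7), (0, 8), (0, 11), (0, 12), (0, 15), (0, 16), (0, 19), (0, 20), (0, 23), (0, 24), (0, 27), (0, 28), (0, 31), (5, 0), (5, 1), (5, 2), (5, 3), (5, 4), (5, 5), (5, 6), (5, 7), (5, 8), (5, 9), (5, 10), (5, 11), (5, 12), (5, 13), (5, 14), (5, 15), (5, 16), (5, 17), (5, 18), (5, 19), (5, 20), (5, 21), (5, 22), (5, 23), (5, 24), (5, 25), (5, 26), (5, 27), (5, 28), (5, 29), (5, 30), (5, 31), (7, 0), (7, 3), (7, 4), (7, 7), (7, 8), (7, 11), (7, 12), (7, 15), (7, 16), (7, 19), (7, 20), (7, 23), (7, 24), (7, 27), (7, 28), (7, 31), (8, 0), (8, 3), (8, 4), (8, 7), (8, 8), (8, 11), (8, 12), (8, 15), (8, 16), (8, 19), (8, 20), (8, 23), (8, 24), (8, 27), (8, 28), (8, 31), (10, 0), (10, 1), (10, 2), (10, 3), (10, 4), (10, 5), (10, 6), (10, 7), (10, 8), (10, 9), (10, 10), (10, 11), (10, 12), (10, 13), (10, 14), (10, 15), (10, 16), (10, 17), (10, 18), (10, 19), (10, 20), (10, 21), (10, 22), (10, 23), (10, 24), (10, 25), (10, 26), (10, 27), (10, 28), (10, 29), (10, 30), (10, 31), (15, 0), (15, 3), (15, 4), (15, 7), (15, 8), (15, 11), (15, 12), (15, 15), (15, 16), (15, 19), (15, 20), (15, 23), (15, 24), (15, 27), (15, 28), (15, 31)]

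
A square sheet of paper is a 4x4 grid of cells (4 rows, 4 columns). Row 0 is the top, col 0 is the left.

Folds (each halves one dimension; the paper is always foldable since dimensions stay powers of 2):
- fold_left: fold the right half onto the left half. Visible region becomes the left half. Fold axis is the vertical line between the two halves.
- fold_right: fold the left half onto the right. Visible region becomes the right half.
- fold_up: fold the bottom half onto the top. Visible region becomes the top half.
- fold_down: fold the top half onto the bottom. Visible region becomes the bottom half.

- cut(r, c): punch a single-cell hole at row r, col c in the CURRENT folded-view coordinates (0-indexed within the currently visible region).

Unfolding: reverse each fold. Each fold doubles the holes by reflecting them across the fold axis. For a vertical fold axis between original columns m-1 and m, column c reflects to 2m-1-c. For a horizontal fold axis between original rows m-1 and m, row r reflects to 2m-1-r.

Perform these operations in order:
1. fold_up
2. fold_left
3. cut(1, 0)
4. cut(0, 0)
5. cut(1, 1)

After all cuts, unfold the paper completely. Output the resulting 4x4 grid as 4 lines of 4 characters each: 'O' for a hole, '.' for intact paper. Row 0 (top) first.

Answer: O..O
OOOO
OOOO
O..O

Derivation:
Op 1 fold_up: fold axis h@2; visible region now rows[0,2) x cols[0,4) = 2x4
Op 2 fold_left: fold axis v@2; visible region now rows[0,2) x cols[0,2) = 2x2
Op 3 cut(1, 0): punch at orig (1,0); cuts so far [(1, 0)]; region rows[0,2) x cols[0,2) = 2x2
Op 4 cut(0, 0): punch at orig (0,0); cuts so far [(0, 0), (1, 0)]; region rows[0,2) x cols[0,2) = 2x2
Op 5 cut(1, 1): punch at orig (1,1); cuts so far [(0, 0), (1, 0), (1, 1)]; region rows[0,2) x cols[0,2) = 2x2
Unfold 1 (reflect across v@2): 6 holes -> [(0, 0), (0, 3), (1, 0), (1, 1), (1, 2), (1, 3)]
Unfold 2 (reflect across h@2): 12 holes -> [(0, 0), (0, 3), (1, 0), (1, 1), (1, 2), (1, 3), (2, 0), (2, 1), (2, 2), (2, 3), (3, 0), (3, 3)]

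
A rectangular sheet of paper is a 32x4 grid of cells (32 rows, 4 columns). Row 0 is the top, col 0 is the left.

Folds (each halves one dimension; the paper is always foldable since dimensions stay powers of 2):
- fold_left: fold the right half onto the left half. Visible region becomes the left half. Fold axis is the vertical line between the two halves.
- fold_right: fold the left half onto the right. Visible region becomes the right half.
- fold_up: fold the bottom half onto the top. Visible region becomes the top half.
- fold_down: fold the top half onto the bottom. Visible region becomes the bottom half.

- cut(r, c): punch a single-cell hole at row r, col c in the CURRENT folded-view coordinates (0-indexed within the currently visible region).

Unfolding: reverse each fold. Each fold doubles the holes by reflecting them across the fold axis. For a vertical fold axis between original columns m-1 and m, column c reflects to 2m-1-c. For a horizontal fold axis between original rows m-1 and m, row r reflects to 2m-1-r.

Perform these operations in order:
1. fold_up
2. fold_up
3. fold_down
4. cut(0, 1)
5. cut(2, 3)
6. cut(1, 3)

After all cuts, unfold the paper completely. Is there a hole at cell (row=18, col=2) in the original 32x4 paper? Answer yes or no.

Answer: no

Derivation:
Op 1 fold_up: fold axis h@16; visible region now rows[0,16) x cols[0,4) = 16x4
Op 2 fold_up: fold axis h@8; visible region now rows[0,8) x cols[0,4) = 8x4
Op 3 fold_down: fold axis h@4; visible region now rows[4,8) x cols[0,4) = 4x4
Op 4 cut(0, 1): punch at orig (4,1); cuts so far [(4, 1)]; region rows[4,8) x cols[0,4) = 4x4
Op 5 cut(2, 3): punch at orig (6,3); cuts so far [(4, 1), (6, 3)]; region rows[4,8) x cols[0,4) = 4x4
Op 6 cut(1, 3): punch at orig (5,3); cuts so far [(4, 1), (5, 3), (6, 3)]; region rows[4,8) x cols[0,4) = 4x4
Unfold 1 (reflect across h@4): 6 holes -> [(1, 3), (2, 3), (3, 1), (4, 1), (5, 3), (6, 3)]
Unfold 2 (reflect across h@8): 12 holes -> [(1, 3), (2, 3), (3, 1), (4, 1), (5, 3), (6, 3), (9, 3), (10, 3), (11, 1), (12, 1), (13, 3), (14, 3)]
Unfold 3 (reflect across h@16): 24 holes -> [(1, 3), (2, 3), (3, 1), (4, 1), (5, 3), (6, 3), (9, 3), (10, 3), (11, 1), (12, 1), (13, 3), (14, 3), (17, 3), (18, 3), (19, 1), (20, 1), (21, 3), (22, 3), (25, 3), (26, 3), (27, 1), (28, 1), (29, 3), (30, 3)]
Holes: [(1, 3), (2, 3), (3, 1), (4, 1), (5, 3), (6, 3), (9, 3), (10, 3), (11, 1), (12, 1), (13, 3), (14, 3), (17, 3), (18, 3), (19, 1), (20, 1), (21, 3), (22, 3), (25, 3), (26, 3), (27, 1), (28, 1), (29, 3), (30, 3)]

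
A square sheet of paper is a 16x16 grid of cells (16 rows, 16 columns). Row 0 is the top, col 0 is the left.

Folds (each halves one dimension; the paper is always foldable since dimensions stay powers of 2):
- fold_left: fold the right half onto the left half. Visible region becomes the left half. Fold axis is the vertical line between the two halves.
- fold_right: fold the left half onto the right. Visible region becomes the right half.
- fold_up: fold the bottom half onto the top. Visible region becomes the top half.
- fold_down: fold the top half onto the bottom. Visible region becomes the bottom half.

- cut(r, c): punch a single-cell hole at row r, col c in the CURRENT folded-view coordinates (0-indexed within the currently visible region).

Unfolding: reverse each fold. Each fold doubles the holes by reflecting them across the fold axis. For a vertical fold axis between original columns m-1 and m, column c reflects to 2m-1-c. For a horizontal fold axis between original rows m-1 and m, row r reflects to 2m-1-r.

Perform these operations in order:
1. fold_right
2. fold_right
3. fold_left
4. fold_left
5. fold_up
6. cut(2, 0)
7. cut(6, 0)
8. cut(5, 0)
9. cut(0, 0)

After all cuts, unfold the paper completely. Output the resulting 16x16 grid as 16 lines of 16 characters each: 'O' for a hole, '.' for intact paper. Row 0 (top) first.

Answer: OOOOOOOOOOOOOOOO
................
OOOOOOOOOOOOOOOO
................
................
OOOOOOOOOOOOOOOO
OOOOOOOOOOOOOOOO
................
................
OOOOOOOOOOOOOOOO
OOOOOOOOOOOOOOOO
................
................
OOOOOOOOOOOOOOOO
................
OOOOOOOOOOOOOOOO

Derivation:
Op 1 fold_right: fold axis v@8; visible region now rows[0,16) x cols[8,16) = 16x8
Op 2 fold_right: fold axis v@12; visible region now rows[0,16) x cols[12,16) = 16x4
Op 3 fold_left: fold axis v@14; visible region now rows[0,16) x cols[12,14) = 16x2
Op 4 fold_left: fold axis v@13; visible region now rows[0,16) x cols[12,13) = 16x1
Op 5 fold_up: fold axis h@8; visible region now rows[0,8) x cols[12,13) = 8x1
Op 6 cut(2, 0): punch at orig (2,12); cuts so far [(2, 12)]; region rows[0,8) x cols[12,13) = 8x1
Op 7 cut(6, 0): punch at orig (6,12); cuts so far [(2, 12), (6, 12)]; region rows[0,8) x cols[12,13) = 8x1
Op 8 cut(5, 0): punch at orig (5,12); cuts so far [(2, 12), (5, 12), (6, 12)]; region rows[0,8) x cols[12,13) = 8x1
Op 9 cut(0, 0): punch at orig (0,12); cuts so far [(0, 12), (2, 12), (5, 12), (6, 12)]; region rows[0,8) x cols[12,13) = 8x1
Unfold 1 (reflect across h@8): 8 holes -> [(0, 12), (2, 12), (5, 12), (6, 12), (9, 12), (10, 12), (13, 12), (15, 12)]
Unfold 2 (reflect across v@13): 16 holes -> [(0, 12), (0, 13), (2, 12), (2, 13), (5, 12), (5, 13), (6, 12), (6, 13), (9, 12), (9, 13), (10, 12), (10, 13), (13, 12), (13, 13), (15, 12), (15, 13)]
Unfold 3 (reflect across v@14): 32 holes -> [(0, 12), (0, 13), (0, 14), (0, 15), (2, 12), (2, 13), (2, 14), (2, 15), (5, 12), (5, 13), (5, 14), (5, 15), (6, 12), (6, 13), (6, 14), (6, 15), (9, 12), (9, 13), (9, 14), (9, 15), (10, 12), (10, 13), (10, 14), (10, 15), (13, 12), (13, 13), (13, 14), (13, 15), (15, 12), (15, 13), (15, 14), (15, 15)]
Unfold 4 (reflect across v@12): 64 holes -> [(0, 8), (0, 9), (0, 10), (0, 11), (0, 12), (0, 13), (0, 14), (0, 15), (2, 8), (2, 9), (2, 10), (2, 11), (2, 12), (2, 13), (2, 14), (2, 15), (5, 8), (5, 9), (5, 10), (5, 11), (5, 12), (5, 13), (5, 14), (5, 15), (6, 8), (6, 9), (6, 10), (6, 11), (6, 12), (6, 13), (6, 14), (6, 15), (9, 8), (9, 9), (9, 10), (9, 11), (9, 12), (9, 13), (9, 14), (9, 15), (10, 8), (10, 9), (10, 10), (10, 11), (10, 12), (10, 13), (10, 14), (10, 15), (13, 8), (13, 9), (13, 10), (13, 11), (13, 12), (13, 13), (13, 14), (13, 15), (15, 8), (15, 9), (15, 10), (15, 11), (15, 12), (15, 13), (15, 14), (15, 15)]
Unfold 5 (reflect across v@8): 128 holes -> [(0, 0), (0, 1), (0, 2), (0, 3), (0, 4), (0, 5), (0, 6), (0, 7), (0, 8), (0, 9), (0, 10), (0, 11), (0, 12), (0, 13), (0, 14), (0, 15), (2, 0), (2, 1), (2, 2), (2, 3), (2, 4), (2, 5), (2, 6), (2, 7), (2, 8), (2, 9), (2, 10), (2, 11), (2, 12), (2, 13), (2, 14), (2, 15), (5, 0), (5, 1), (5, 2), (5, 3), (5, 4), (5, 5), (5, 6), (5, 7), (5, 8), (5, 9), (5, 10), (5, 11), (5, 12), (5, 13), (5, 14), (5, 15), (6, 0), (6, 1), (6, 2), (6, 3), (6, 4), (6, 5), (6, 6), (6, 7), (6, 8), (6, 9), (6, 10), (6, 11), (6, 12), (6, 13), (6, 14), (6, 15), (9, 0), (9, 1), (9, 2), (9, 3), (9, 4), (9, 5), (9, 6), (9, 7), (9, 8), (9, 9), (9, 10), (9, 11), (9, 12), (9, 13), (9, 14), (9, 15), (10, 0), (10, 1), (10, 2), (10, 3), (10, 4), (10, 5), (10, 6), (10, 7), (10, 8), (10, 9), (10, 10), (10, 11), (10, 12), (10, 13), (10, 14), (10, 15), (13, 0), (13, 1), (13, 2), (13, 3), (13, 4), (13, 5), (13, 6), (13, 7), (13, 8), (13, 9), (13, 10), (13, 11), (13, 12), (13, 13), (13, 14), (13, 15), (15, 0), (15, 1), (15, 2), (15, 3), (15, 4), (15, 5), (15, 6), (15, 7), (15, 8), (15, 9), (15, 10), (15, 11), (15, 12), (15, 13), (15, 14), (15, 15)]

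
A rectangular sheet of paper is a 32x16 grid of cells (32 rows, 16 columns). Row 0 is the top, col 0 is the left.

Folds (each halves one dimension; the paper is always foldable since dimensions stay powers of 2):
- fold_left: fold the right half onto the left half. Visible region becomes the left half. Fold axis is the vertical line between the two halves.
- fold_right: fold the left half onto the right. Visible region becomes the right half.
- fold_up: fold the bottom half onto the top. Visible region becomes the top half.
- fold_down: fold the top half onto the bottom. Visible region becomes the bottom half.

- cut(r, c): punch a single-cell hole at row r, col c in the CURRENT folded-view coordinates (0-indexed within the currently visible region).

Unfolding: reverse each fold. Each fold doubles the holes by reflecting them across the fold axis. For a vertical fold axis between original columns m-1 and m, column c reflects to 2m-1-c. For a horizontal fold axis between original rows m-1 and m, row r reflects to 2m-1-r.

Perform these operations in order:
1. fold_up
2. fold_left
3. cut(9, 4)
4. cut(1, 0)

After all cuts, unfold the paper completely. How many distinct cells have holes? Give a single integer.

Op 1 fold_up: fold axis h@16; visible region now rows[0,16) x cols[0,16) = 16x16
Op 2 fold_left: fold axis v@8; visible region now rows[0,16) x cols[0,8) = 16x8
Op 3 cut(9, 4): punch at orig (9,4); cuts so far [(9, 4)]; region rows[0,16) x cols[0,8) = 16x8
Op 4 cut(1, 0): punch at orig (1,0); cuts so far [(1, 0), (9, 4)]; region rows[0,16) x cols[0,8) = 16x8
Unfold 1 (reflect across v@8): 4 holes -> [(1, 0), (1, 15), (9, 4), (9, 11)]
Unfold 2 (reflect across h@16): 8 holes -> [(1, 0), (1, 15), (9, 4), (9, 11), (22, 4), (22, 11), (30, 0), (30, 15)]

Answer: 8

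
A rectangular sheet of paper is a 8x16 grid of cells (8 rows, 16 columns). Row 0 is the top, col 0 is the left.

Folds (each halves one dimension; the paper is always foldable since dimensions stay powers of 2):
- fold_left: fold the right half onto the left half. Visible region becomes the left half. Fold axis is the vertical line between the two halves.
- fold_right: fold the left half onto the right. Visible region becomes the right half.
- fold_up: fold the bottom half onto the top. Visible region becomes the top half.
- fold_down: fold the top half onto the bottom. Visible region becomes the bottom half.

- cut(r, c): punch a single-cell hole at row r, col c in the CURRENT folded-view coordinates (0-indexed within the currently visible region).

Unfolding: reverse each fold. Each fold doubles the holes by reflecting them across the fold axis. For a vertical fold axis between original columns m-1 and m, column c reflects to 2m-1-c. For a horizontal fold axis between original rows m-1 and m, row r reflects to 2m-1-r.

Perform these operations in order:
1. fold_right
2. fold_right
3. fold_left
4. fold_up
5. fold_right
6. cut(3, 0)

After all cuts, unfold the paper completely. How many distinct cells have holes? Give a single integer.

Answer: 32

Derivation:
Op 1 fold_right: fold axis v@8; visible region now rows[0,8) x cols[8,16) = 8x8
Op 2 fold_right: fold axis v@12; visible region now rows[0,8) x cols[12,16) = 8x4
Op 3 fold_left: fold axis v@14; visible region now rows[0,8) x cols[12,14) = 8x2
Op 4 fold_up: fold axis h@4; visible region now rows[0,4) x cols[12,14) = 4x2
Op 5 fold_right: fold axis v@13; visible region now rows[0,4) x cols[13,14) = 4x1
Op 6 cut(3, 0): punch at orig (3,13); cuts so far [(3, 13)]; region rows[0,4) x cols[13,14) = 4x1
Unfold 1 (reflect across v@13): 2 holes -> [(3, 12), (3, 13)]
Unfold 2 (reflect across h@4): 4 holes -> [(3, 12), (3, 13), (4, 12), (4, 13)]
Unfold 3 (reflect across v@14): 8 holes -> [(3, 12), (3, 13), (3, 14), (3, 15), (4, 12), (4, 13), (4, 14), (4, 15)]
Unfold 4 (reflect across v@12): 16 holes -> [(3, 8), (3, 9), (3, 10), (3, 11), (3, 12), (3, 13), (3, 14), (3, 15), (4, 8), (4, 9), (4, 10), (4, 11), (4, 12), (4, 13), (4, 14), (4, 15)]
Unfold 5 (reflect across v@8): 32 holes -> [(3, 0), (3, 1), (3, 2), (3, 3), (3, 4), (3, 5), (3, 6), (3, 7), (3, 8), (3, 9), (3, 10), (3, 11), (3, 12), (3, 13), (3, 14), (3, 15), (4, 0), (4, 1), (4, 2), (4, 3), (4, 4), (4, 5), (4, 6), (4, 7), (4, 8), (4, 9), (4, 10), (4, 11), (4, 12), (4, 13), (4, 14), (4, 15)]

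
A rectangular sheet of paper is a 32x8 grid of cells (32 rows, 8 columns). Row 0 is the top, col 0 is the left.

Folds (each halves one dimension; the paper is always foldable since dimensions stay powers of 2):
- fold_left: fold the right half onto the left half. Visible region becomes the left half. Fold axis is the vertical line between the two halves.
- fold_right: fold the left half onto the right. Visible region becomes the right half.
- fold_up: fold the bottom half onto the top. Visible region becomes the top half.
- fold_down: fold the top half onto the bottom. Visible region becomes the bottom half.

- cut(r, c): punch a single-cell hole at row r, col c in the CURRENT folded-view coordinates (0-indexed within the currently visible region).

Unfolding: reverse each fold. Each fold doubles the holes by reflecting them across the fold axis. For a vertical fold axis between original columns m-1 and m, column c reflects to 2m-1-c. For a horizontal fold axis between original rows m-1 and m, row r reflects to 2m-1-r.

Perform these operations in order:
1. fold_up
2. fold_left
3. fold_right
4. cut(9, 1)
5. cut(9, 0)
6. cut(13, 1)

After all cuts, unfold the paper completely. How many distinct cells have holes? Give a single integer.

Answer: 24

Derivation:
Op 1 fold_up: fold axis h@16; visible region now rows[0,16) x cols[0,8) = 16x8
Op 2 fold_left: fold axis v@4; visible region now rows[0,16) x cols[0,4) = 16x4
Op 3 fold_right: fold axis v@2; visible region now rows[0,16) x cols[2,4) = 16x2
Op 4 cut(9, 1): punch at orig (9,3); cuts so far [(9, 3)]; region rows[0,16) x cols[2,4) = 16x2
Op 5 cut(9, 0): punch at orig (9,2); cuts so far [(9, 2), (9, 3)]; region rows[0,16) x cols[2,4) = 16x2
Op 6 cut(13, 1): punch at orig (13,3); cuts so far [(9, 2), (9, 3), (13, 3)]; region rows[0,16) x cols[2,4) = 16x2
Unfold 1 (reflect across v@2): 6 holes -> [(9, 0), (9, 1), (9, 2), (9, 3), (13, 0), (13, 3)]
Unfold 2 (reflect across v@4): 12 holes -> [(9, 0), (9, 1), (9, 2), (9, 3), (9, 4), (9, 5), (9, 6), (9, 7), (13, 0), (13, 3), (13, 4), (13, 7)]
Unfold 3 (reflect across h@16): 24 holes -> [(9, 0), (9, 1), (9, 2), (9, 3), (9, 4), (9, 5), (9, 6), (9, 7), (13, 0), (13, 3), (13, 4), (13, 7), (18, 0), (18, 3), (18, 4), (18, 7), (22, 0), (22, 1), (22, 2), (22, 3), (22, 4), (22, 5), (22, 6), (22, 7)]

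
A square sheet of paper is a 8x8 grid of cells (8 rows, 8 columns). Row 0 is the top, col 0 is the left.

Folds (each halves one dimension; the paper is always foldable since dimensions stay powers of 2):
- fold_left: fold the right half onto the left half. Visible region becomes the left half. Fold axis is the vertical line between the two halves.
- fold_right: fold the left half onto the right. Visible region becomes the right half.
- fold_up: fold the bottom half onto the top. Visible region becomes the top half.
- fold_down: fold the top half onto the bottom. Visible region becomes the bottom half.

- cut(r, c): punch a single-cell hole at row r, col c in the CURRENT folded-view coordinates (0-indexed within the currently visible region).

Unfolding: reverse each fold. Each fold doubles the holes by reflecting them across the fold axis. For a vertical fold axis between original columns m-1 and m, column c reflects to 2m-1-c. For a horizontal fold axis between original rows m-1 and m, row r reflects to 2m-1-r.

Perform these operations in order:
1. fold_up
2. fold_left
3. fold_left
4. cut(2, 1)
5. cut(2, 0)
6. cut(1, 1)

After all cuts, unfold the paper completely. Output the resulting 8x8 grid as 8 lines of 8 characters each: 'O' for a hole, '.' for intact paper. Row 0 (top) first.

Answer: ........
.OO..OO.
OOOOOOOO
........
........
OOOOOOOO
.OO..OO.
........

Derivation:
Op 1 fold_up: fold axis h@4; visible region now rows[0,4) x cols[0,8) = 4x8
Op 2 fold_left: fold axis v@4; visible region now rows[0,4) x cols[0,4) = 4x4
Op 3 fold_left: fold axis v@2; visible region now rows[0,4) x cols[0,2) = 4x2
Op 4 cut(2, 1): punch at orig (2,1); cuts so far [(2, 1)]; region rows[0,4) x cols[0,2) = 4x2
Op 5 cut(2, 0): punch at orig (2,0); cuts so far [(2, 0), (2, 1)]; region rows[0,4) x cols[0,2) = 4x2
Op 6 cut(1, 1): punch at orig (1,1); cuts so far [(1, 1), (2, 0), (2, 1)]; region rows[0,4) x cols[0,2) = 4x2
Unfold 1 (reflect across v@2): 6 holes -> [(1, 1), (1, 2), (2, 0), (2, 1), (2, 2), (2, 3)]
Unfold 2 (reflect across v@4): 12 holes -> [(1, 1), (1, 2), (1, 5), (1, 6), (2, 0), (2, 1), (2, 2), (2, 3), (2, 4), (2, 5), (2, 6), (2, 7)]
Unfold 3 (reflect across h@4): 24 holes -> [(1, 1), (1, 2), (1, 5), (1, 6), (2, 0), (2, 1), (2, 2), (2, 3), (2, 4), (2, 5), (2, 6), (2, 7), (5, 0), (5, 1), (5, 2), (5, 3), (5, 4), (5, 5), (5, 6), (5, 7), (6, 1), (6, 2), (6, 5), (6, 6)]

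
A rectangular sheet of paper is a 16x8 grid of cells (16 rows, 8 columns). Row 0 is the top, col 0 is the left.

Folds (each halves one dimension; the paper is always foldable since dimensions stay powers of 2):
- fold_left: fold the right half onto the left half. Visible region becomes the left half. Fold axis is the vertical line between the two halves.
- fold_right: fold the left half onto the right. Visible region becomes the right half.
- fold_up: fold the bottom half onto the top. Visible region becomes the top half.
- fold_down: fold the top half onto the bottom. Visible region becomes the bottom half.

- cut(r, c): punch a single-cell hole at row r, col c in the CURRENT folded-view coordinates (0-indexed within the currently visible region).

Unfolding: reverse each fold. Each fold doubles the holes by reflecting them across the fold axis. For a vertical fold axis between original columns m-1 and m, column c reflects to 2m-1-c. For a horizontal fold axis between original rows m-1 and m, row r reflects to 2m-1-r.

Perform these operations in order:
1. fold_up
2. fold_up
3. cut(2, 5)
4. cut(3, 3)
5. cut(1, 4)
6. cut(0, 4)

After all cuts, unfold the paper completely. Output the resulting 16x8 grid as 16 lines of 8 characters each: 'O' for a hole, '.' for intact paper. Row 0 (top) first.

Op 1 fold_up: fold axis h@8; visible region now rows[0,8) x cols[0,8) = 8x8
Op 2 fold_up: fold axis h@4; visible region now rows[0,4) x cols[0,8) = 4x8
Op 3 cut(2, 5): punch at orig (2,5); cuts so far [(2, 5)]; region rows[0,4) x cols[0,8) = 4x8
Op 4 cut(3, 3): punch at orig (3,3); cuts so far [(2, 5), (3, 3)]; region rows[0,4) x cols[0,8) = 4x8
Op 5 cut(1, 4): punch at orig (1,4); cuts so far [(1, 4), (2, 5), (3, 3)]; region rows[0,4) x cols[0,8) = 4x8
Op 6 cut(0, 4): punch at orig (0,4); cuts so far [(0, 4), (1, 4), (2, 5), (3, 3)]; region rows[0,4) x cols[0,8) = 4x8
Unfold 1 (reflect across h@4): 8 holes -> [(0, 4), (1, 4), (2, 5), (3, 3), (4, 3), (5, 5), (6, 4), (7, 4)]
Unfold 2 (reflect across h@8): 16 holes -> [(0, 4), (1, 4), (2, 5), (3, 3), (4, 3), (5, 5), (6, 4), (7, 4), (8, 4), (9, 4), (10, 5), (11, 3), (12, 3), (13, 5), (14, 4), (15, 4)]

Answer: ....O...
....O...
.....O..
...O....
...O....
.....O..
....O...
....O...
....O...
....O...
.....O..
...O....
...O....
.....O..
....O...
....O...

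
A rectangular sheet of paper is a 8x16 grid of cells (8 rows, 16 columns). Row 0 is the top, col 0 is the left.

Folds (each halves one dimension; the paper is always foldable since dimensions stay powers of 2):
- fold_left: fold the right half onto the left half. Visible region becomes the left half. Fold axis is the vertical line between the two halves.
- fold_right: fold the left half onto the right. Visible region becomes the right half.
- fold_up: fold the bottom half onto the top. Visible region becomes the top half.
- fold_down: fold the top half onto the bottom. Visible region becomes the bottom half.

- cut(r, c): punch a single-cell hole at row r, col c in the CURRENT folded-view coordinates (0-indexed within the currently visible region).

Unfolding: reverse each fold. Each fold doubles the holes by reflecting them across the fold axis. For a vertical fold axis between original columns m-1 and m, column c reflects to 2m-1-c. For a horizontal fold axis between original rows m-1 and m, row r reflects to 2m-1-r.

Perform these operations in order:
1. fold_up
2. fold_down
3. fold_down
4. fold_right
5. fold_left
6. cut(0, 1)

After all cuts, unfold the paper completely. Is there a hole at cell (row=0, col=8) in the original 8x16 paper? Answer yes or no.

Answer: no

Derivation:
Op 1 fold_up: fold axis h@4; visible region now rows[0,4) x cols[0,16) = 4x16
Op 2 fold_down: fold axis h@2; visible region now rows[2,4) x cols[0,16) = 2x16
Op 3 fold_down: fold axis h@3; visible region now rows[3,4) x cols[0,16) = 1x16
Op 4 fold_right: fold axis v@8; visible region now rows[3,4) x cols[8,16) = 1x8
Op 5 fold_left: fold axis v@12; visible region now rows[3,4) x cols[8,12) = 1x4
Op 6 cut(0, 1): punch at orig (3,9); cuts so far [(3, 9)]; region rows[3,4) x cols[8,12) = 1x4
Unfold 1 (reflect across v@12): 2 holes -> [(3, 9), (3, 14)]
Unfold 2 (reflect across v@8): 4 holes -> [(3, 1), (3, 6), (3, 9), (3, 14)]
Unfold 3 (reflect across h@3): 8 holes -> [(2, 1), (2, 6), (2, 9), (2, 14), (3, 1), (3, 6), (3, 9), (3, 14)]
Unfold 4 (reflect across h@2): 16 holes -> [(0, 1), (0, 6), (0, 9), (0, 14), (1, 1), (1, 6), (1, 9), (1, 14), (2, 1), (2, 6), (2, 9), (2, 14), (3, 1), (3, 6), (3, 9), (3, 14)]
Unfold 5 (reflect across h@4): 32 holes -> [(0, 1), (0, 6), (0, 9), (0, 14), (1, 1), (1, 6), (1, 9), (1, 14), (2, 1), (2, 6), (2, 9), (2, 14), (3, 1), (3, 6), (3, 9), (3, 14), (4, 1), (4, 6), (4, 9), (4, 14), (5, 1), (5, 6), (5, 9), (5, 14), (6, 1), (6, 6), (6, 9), (6, 14), (7, 1), (7, 6), (7, 9), (7, 14)]
Holes: [(0, 1), (0, 6), (0, 9), (0, 14), (1, 1), (1, 6), (1, 9), (1, 14), (2, 1), (2, 6), (2, 9), (2, 14), (3, 1), (3, 6), (3, 9), (3, 14), (4, 1), (4, 6), (4, 9), (4, 14), (5, 1), (5, 6), (5, 9), (5, 14), (6, 1), (6, 6), (6, 9), (6, 14), (7, 1), (7, 6), (7, 9), (7, 14)]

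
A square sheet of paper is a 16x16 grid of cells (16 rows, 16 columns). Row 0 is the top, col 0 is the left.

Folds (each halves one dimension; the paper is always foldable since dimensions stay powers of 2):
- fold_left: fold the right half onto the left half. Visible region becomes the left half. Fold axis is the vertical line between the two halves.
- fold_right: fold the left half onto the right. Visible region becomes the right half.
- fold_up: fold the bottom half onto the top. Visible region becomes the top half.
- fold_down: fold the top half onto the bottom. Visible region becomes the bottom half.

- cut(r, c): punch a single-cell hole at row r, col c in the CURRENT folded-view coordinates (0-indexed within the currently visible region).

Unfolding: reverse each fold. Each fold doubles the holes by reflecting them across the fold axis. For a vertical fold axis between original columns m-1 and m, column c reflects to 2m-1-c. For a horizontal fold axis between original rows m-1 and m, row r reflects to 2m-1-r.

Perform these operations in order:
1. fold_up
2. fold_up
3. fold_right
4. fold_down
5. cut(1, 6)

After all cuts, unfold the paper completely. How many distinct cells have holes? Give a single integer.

Op 1 fold_up: fold axis h@8; visible region now rows[0,8) x cols[0,16) = 8x16
Op 2 fold_up: fold axis h@4; visible region now rows[0,4) x cols[0,16) = 4x16
Op 3 fold_right: fold axis v@8; visible region now rows[0,4) x cols[8,16) = 4x8
Op 4 fold_down: fold axis h@2; visible region now rows[2,4) x cols[8,16) = 2x8
Op 5 cut(1, 6): punch at orig (3,14); cuts so far [(3, 14)]; region rows[2,4) x cols[8,16) = 2x8
Unfold 1 (reflect across h@2): 2 holes -> [(0, 14), (3, 14)]
Unfold 2 (reflect across v@8): 4 holes -> [(0, 1), (0, 14), (3, 1), (3, 14)]
Unfold 3 (reflect across h@4): 8 holes -> [(0, 1), (0, 14), (3, 1), (3, 14), (4, 1), (4, 14), (7, 1), (7, 14)]
Unfold 4 (reflect across h@8): 16 holes -> [(0, 1), (0, 14), (3, 1), (3, 14), (4, 1), (4, 14), (7, 1), (7, 14), (8, 1), (8, 14), (11, 1), (11, 14), (12, 1), (12, 14), (15, 1), (15, 14)]

Answer: 16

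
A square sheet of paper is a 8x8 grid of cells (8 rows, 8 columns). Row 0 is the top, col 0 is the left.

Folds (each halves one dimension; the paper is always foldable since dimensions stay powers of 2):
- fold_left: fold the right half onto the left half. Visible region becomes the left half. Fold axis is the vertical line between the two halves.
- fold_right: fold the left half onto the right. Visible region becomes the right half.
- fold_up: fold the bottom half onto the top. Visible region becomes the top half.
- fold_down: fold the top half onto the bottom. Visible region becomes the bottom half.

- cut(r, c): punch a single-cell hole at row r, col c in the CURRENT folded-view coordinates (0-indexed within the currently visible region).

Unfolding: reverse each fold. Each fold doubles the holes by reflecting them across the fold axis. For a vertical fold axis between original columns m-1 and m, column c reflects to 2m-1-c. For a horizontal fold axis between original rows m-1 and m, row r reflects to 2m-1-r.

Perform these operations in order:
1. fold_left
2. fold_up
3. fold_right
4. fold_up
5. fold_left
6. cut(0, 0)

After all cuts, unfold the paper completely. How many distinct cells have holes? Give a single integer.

Op 1 fold_left: fold axis v@4; visible region now rows[0,8) x cols[0,4) = 8x4
Op 2 fold_up: fold axis h@4; visible region now rows[0,4) x cols[0,4) = 4x4
Op 3 fold_right: fold axis v@2; visible region now rows[0,4) x cols[2,4) = 4x2
Op 4 fold_up: fold axis h@2; visible region now rows[0,2) x cols[2,4) = 2x2
Op 5 fold_left: fold axis v@3; visible region now rows[0,2) x cols[2,3) = 2x1
Op 6 cut(0, 0): punch at orig (0,2); cuts so far [(0, 2)]; region rows[0,2) x cols[2,3) = 2x1
Unfold 1 (reflect across v@3): 2 holes -> [(0, 2), (0, 3)]
Unfold 2 (reflect across h@2): 4 holes -> [(0, 2), (0, 3), (3, 2), (3, 3)]
Unfold 3 (reflect across v@2): 8 holes -> [(0, 0), (0, 1), (0, 2), (0, 3), (3, 0), (3, 1), (3, 2), (3, 3)]
Unfold 4 (reflect across h@4): 16 holes -> [(0, 0), (0, 1), (0, 2), (0, 3), (3, 0), (3, 1), (3, 2), (3, 3), (4, 0), (4, 1), (4, 2), (4, 3), (7, 0), (7, 1), (7, 2), (7, 3)]
Unfold 5 (reflect across v@4): 32 holes -> [(0, 0), (0, 1), (0, 2), (0, 3), (0, 4), (0, 5), (0, 6), (0, 7), (3, 0), (3, 1), (3, 2), (3, 3), (3, 4), (3, 5), (3, 6), (3, 7), (4, 0), (4, 1), (4, 2), (4, 3), (4, 4), (4, 5), (4, 6), (4, 7), (7, 0), (7, 1), (7, 2), (7, 3), (7, 4), (7, 5), (7, 6), (7, 7)]

Answer: 32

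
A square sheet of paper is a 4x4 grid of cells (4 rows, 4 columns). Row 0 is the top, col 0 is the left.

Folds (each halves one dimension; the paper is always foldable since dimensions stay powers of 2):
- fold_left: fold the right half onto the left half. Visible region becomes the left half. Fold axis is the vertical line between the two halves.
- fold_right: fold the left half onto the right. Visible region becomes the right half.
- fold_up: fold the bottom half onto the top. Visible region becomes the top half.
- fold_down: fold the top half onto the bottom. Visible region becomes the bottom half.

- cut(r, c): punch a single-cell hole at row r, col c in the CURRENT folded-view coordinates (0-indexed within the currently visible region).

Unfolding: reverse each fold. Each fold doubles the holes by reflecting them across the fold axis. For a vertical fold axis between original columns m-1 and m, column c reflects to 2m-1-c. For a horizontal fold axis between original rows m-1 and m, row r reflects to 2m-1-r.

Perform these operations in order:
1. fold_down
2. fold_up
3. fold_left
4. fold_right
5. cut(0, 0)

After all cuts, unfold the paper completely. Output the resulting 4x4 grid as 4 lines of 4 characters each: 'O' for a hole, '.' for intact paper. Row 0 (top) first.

Answer: OOOO
OOOO
OOOO
OOOO

Derivation:
Op 1 fold_down: fold axis h@2; visible region now rows[2,4) x cols[0,4) = 2x4
Op 2 fold_up: fold axis h@3; visible region now rows[2,3) x cols[0,4) = 1x4
Op 3 fold_left: fold axis v@2; visible region now rows[2,3) x cols[0,2) = 1x2
Op 4 fold_right: fold axis v@1; visible region now rows[2,3) x cols[1,2) = 1x1
Op 5 cut(0, 0): punch at orig (2,1); cuts so far [(2, 1)]; region rows[2,3) x cols[1,2) = 1x1
Unfold 1 (reflect across v@1): 2 holes -> [(2, 0), (2, 1)]
Unfold 2 (reflect across v@2): 4 holes -> [(2, 0), (2, 1), (2, 2), (2, 3)]
Unfold 3 (reflect across h@3): 8 holes -> [(2, 0), (2, 1), (2, 2), (2, 3), (3, 0), (3, 1), (3, 2), (3, 3)]
Unfold 4 (reflect across h@2): 16 holes -> [(0, 0), (0, 1), (0, 2), (0, 3), (1, 0), (1, 1), (1, 2), (1, 3), (2, 0), (2, 1), (2, 2), (2, 3), (3, 0), (3, 1), (3, 2), (3, 3)]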